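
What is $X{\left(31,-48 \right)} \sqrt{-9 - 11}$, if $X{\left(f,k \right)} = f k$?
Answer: $- 2976 i \sqrt{5} \approx - 6654.5 i$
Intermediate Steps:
$X{\left(31,-48 \right)} \sqrt{-9 - 11} = 31 \left(-48\right) \sqrt{-9 - 11} = - 1488 \sqrt{-20} = - 1488 \cdot 2 i \sqrt{5} = - 2976 i \sqrt{5}$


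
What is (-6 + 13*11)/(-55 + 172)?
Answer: 137/117 ≈ 1.1709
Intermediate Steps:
(-6 + 13*11)/(-55 + 172) = (-6 + 143)/117 = 137*(1/117) = 137/117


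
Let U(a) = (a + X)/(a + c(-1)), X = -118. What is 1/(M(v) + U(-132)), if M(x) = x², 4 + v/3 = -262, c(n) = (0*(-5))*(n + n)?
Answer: 66/42029189 ≈ 1.5703e-6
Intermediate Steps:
c(n) = 0 (c(n) = 0*(2*n) = 0)
v = -798 (v = -12 + 3*(-262) = -12 - 786 = -798)
U(a) = (-118 + a)/a (U(a) = (a - 118)/(a + 0) = (-118 + a)/a)
1/(M(v) + U(-132)) = 1/((-798)² + (-118 - 132)/(-132)) = 1/(636804 - 1/132*(-250)) = 1/(636804 + 125/66) = 1/(42029189/66) = 66/42029189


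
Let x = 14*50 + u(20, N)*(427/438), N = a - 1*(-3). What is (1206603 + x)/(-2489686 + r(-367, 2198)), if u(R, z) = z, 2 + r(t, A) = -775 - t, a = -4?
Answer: -528798287/1090662048 ≈ -0.48484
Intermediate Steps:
r(t, A) = -777 - t (r(t, A) = -2 + (-775 - t) = -777 - t)
N = -1 (N = -4 - 1*(-3) = -4 + 3 = -1)
x = 306173/438 (x = 14*50 - 427/438 = 700 - 427/438 = 306173/438 ≈ 699.03)
(1206603 + x)/(-2489686 + r(-367, 2198)) = (1206603 + 306173/438)/(-2489686 + (-777 - 1*(-367))) = 528798287/(438*(-2489686 + (-777 + 367))) = 528798287/(438*(-2489686 - 410)) = (528798287/438)/(-2490096) = (528798287/438)*(-1/2490096) = -528798287/1090662048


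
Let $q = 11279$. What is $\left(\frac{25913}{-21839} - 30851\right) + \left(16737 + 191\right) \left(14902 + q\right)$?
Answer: $\frac{9678195608250}{21839} \approx 4.4316 \cdot 10^{8}$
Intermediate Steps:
$\left(\frac{25913}{-21839} - 30851\right) + \left(16737 + 191\right) \left(14902 + q\right) = \left(\frac{25913}{-21839} - 30851\right) + \left(16737 + 191\right) \left(14902 + 11279\right) = \left(25913 \left(- \frac{1}{21839}\right) - 30851\right) + 16928 \cdot 26181 = \left(- \frac{25913}{21839} - 30851\right) + 443191968 = - \frac{673780902}{21839} + 443191968 = \frac{9678195608250}{21839}$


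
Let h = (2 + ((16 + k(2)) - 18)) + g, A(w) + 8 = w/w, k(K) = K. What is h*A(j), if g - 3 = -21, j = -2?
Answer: 112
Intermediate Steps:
g = -18 (g = 3 - 21 = -18)
A(w) = -7 (A(w) = -8 + w/w = -8 + 1 = -7)
h = -16 (h = (2 + ((16 + 2) - 18)) - 18 = (2 + (18 - 18)) - 18 = (2 + 0) - 18 = 2 - 18 = -16)
h*A(j) = -16*(-7) = 112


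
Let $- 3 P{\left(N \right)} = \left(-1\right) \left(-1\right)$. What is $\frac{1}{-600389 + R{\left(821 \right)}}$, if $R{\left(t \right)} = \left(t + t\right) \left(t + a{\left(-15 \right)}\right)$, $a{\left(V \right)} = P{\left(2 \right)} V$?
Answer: $\frac{1}{755903} \approx 1.3229 \cdot 10^{-6}$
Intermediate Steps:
$P{\left(N \right)} = - \frac{1}{3}$ ($P{\left(N \right)} = - \frac{\left(-1\right) \left(-1\right)}{3} = \left(- \frac{1}{3}\right) 1 = - \frac{1}{3}$)
$a{\left(V \right)} = - \frac{V}{3}$
$R{\left(t \right)} = 2 t \left(5 + t\right)$ ($R{\left(t \right)} = \left(t + t\right) \left(t - -5\right) = 2 t \left(t + 5\right) = 2 t \left(5 + t\right)$)
$\frac{1}{-600389 + R{\left(821 \right)}} = \frac{1}{-600389 + 2 \cdot 821 \left(5 + 821\right)} = \frac{1}{-600389 + 2 \cdot 821 \cdot 826} = \frac{1}{-600389 + 1356292} = \frac{1}{755903}$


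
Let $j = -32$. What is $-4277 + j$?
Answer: $-4309$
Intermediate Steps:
$-4277 + j = -4277 - 32 = -4309$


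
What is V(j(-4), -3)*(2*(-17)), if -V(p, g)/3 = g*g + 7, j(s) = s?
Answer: 1632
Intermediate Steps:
V(p, g) = -21 - 3*g² (V(p, g) = -3*(g*g + 7) = -3*(g² + 7) = -3*(7 + g²) = -21 - 3*g²)
V(j(-4), -3)*(2*(-17)) = (-21 - 3*(-3)²)*(2*(-17)) = (-21 - 3*9)*(-34) = (-21 - 27)*(-34) = -48*(-34) = 1632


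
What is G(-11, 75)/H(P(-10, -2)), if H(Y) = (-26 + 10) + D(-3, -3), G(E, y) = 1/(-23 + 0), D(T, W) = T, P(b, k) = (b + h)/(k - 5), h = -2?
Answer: 1/437 ≈ 0.0022883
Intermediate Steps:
P(b, k) = (-2 + b)/(-5 + k) (P(b, k) = (b - 2)/(k - 5) = (-2 + b)/(-5 + k))
G(E, y) = -1/23 (G(E, y) = 1/(-23) = -1/23)
H(Y) = -19 (H(Y) = (-26 + 10) - 3 = -16 - 3 = -19)
G(-11, 75)/H(P(-10, -2)) = -1/23/(-19) = -1/23*(-1/19) = 1/437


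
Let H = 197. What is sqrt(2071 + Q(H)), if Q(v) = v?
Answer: 18*sqrt(7) ≈ 47.624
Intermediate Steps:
sqrt(2071 + Q(H)) = sqrt(2071 + 197) = sqrt(2268) = 18*sqrt(7)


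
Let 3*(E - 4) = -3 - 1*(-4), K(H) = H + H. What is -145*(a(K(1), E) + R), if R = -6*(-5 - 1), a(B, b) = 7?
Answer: -6235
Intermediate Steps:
K(H) = 2*H
E = 13/3 (E = 4 + (-3 - 1*(-4))/3 = 4 + (-3 + 4)/3 = 4 + (⅓)*1 = 4 + ⅓ = 13/3 ≈ 4.3333)
R = 36 (R = -6*(-6) = 36)
-145*(a(K(1), E) + R) = -145*(7 + 36) = -145*43 = -6235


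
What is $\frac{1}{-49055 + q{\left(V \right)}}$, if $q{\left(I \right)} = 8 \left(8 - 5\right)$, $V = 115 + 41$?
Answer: $- \frac{1}{49031} \approx -2.0395 \cdot 10^{-5}$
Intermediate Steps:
$V = 156$
$q{\left(I \right)} = 24$ ($q{\left(I \right)} = 8 \cdot 3 = 24$)
$\frac{1}{-49055 + q{\left(V \right)}} = \frac{1}{-49055 + 24} = \frac{1}{-49031} = - \frac{1}{49031}$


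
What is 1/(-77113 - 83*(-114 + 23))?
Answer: -1/69560 ≈ -1.4376e-5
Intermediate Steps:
1/(-77113 - 83*(-114 + 23)) = 1/(-77113 - 83*(-91)) = 1/(-77113 + 7553) = 1/(-69560) = -1/69560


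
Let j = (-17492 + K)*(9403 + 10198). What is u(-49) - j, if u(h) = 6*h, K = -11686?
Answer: 571917684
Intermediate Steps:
j = -571917978 (j = (-17492 - 11686)*(9403 + 10198) = -29178*19601 = -571917978)
u(-49) - j = 6*(-49) - 1*(-571917978) = -294 + 571917978 = 571917684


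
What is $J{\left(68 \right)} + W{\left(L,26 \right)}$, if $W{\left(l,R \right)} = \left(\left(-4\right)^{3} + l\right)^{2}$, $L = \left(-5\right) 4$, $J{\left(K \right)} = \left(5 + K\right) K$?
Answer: $12020$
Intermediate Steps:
$J{\left(K \right)} = K \left(5 + K\right)$
$L = -20$
$W{\left(l,R \right)} = \left(-64 + l\right)^{2}$
$J{\left(68 \right)} + W{\left(L,26 \right)} = 68 \left(5 + 68\right) + \left(-64 - 20\right)^{2} = 68 \cdot 73 + \left(-84\right)^{2} = 4964 + 7056 = 12020$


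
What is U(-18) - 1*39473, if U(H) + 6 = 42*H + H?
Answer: -40253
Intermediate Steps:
U(H) = -6 + 43*H (U(H) = -6 + (42*H + H) = -6 + 43*H)
U(-18) - 1*39473 = (-6 + 43*(-18)) - 1*39473 = (-6 - 774) - 39473 = -780 - 39473 = -40253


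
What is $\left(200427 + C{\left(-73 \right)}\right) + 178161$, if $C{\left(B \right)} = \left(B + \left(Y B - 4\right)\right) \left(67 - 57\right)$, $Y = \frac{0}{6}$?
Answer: $377818$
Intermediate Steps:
$Y = 0$ ($Y = 0 \cdot \frac{1}{6} = 0$)
$C{\left(B \right)} = -40 + 10 B$ ($C{\left(B \right)} = \left(B - \left(4 + 0 B\right)\right) \left(67 - 57\right) = \left(B + \left(0 - 4\right)\right) 10 = \left(B - 4\right) 10 = \left(-4 + B\right) 10 = -40 + 10 B$)
$\left(200427 + C{\left(-73 \right)}\right) + 178161 = \left(200427 + \left(-40 + 10 \left(-73\right)\right)\right) + 178161 = \left(200427 - 770\right) + 178161 = 199657 + 178161 = 377818$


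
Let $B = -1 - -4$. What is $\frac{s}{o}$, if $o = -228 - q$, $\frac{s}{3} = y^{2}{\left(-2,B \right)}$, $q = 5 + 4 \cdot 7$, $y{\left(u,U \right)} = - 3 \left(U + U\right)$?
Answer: $- \frac{108}{29} \approx -3.7241$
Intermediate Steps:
$B = 3$ ($B = -1 + 4 = 3$)
$y{\left(u,U \right)} = - 6 U$ ($y{\left(u,U \right)} = - 3 \cdot 2 U = - 6 U$)
$q = 33$ ($q = 5 + 28 = 33$)
$s = 972$ ($s = 3 \left(\left(-6\right) 3\right)^{2} = 3 \left(-18\right)^{2} = 3 \cdot 324 = 972$)
$o = -261$ ($o = -228 - 33 = -261$)
$\frac{s}{o} = \frac{972}{-261} = 972 \left(- \frac{1}{261}\right) = - \frac{108}{29}$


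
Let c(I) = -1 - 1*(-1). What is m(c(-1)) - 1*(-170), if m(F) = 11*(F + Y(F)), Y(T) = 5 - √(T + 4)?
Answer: 203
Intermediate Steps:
c(I) = 0 (c(I) = -1 + 1 = 0)
Y(T) = 5 - √(4 + T)
m(F) = 55 - 11*√(4 + F) + 11*F (m(F) = 11*(F + (5 - √(4 + F))) = 11*(5 + F - √(4 + F)) = 55 - 11*√(4 + F) + 11*F)
m(c(-1)) - 1*(-170) = (55 - 11*√(4 + 0) + 11*0) - 1*(-170) = (55 - 11*√4 + 0) + 170 = (55 - 11*2 + 0) + 170 = (55 - 22 + 0) + 170 = 33 + 170 = 203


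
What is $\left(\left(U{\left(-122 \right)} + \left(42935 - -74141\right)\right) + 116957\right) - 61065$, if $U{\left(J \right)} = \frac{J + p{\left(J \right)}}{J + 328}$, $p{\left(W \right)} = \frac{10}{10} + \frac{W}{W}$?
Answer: $\frac{17815644}{103} \approx 1.7297 \cdot 10^{5}$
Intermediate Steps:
$p{\left(W \right)} = 2$ ($p{\left(W \right)} = 10 \cdot \frac{1}{10} + 1 = 1 + 1 = 2$)
$U{\left(J \right)} = \frac{2 + J}{328 + J}$ ($U{\left(J \right)} = \frac{J + 2}{J + 328} = \frac{2 + J}{328 + J}$)
$\left(\left(U{\left(-122 \right)} + \left(42935 - -74141\right)\right) + 116957\right) - 61065 = \left(\left(\frac{2 - 122}{328 - 122} + \left(42935 - -74141\right)\right) + 116957\right) - 61065 = \left(\left(\frac{1}{206} \left(-120\right) + \left(42935 + 74141\right)\right) + 116957\right) - 61065 = \left(\left(\frac{1}{206} \left(-120\right) + 117076\right) + 116957\right) - 61065 = \left(\left(- \frac{60}{103} + 117076\right) + 116957\right) - 61065 = \left(\frac{12058768}{103} + 116957\right) - 61065 = \frac{24105339}{103} - 61065 = \frac{17815644}{103}$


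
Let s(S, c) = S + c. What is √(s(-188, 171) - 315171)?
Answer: 2*I*√78797 ≈ 561.42*I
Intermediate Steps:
√(s(-188, 171) - 315171) = √((-188 + 171) - 315171) = √(-17 - 315171) = √(-315188) = 2*I*√78797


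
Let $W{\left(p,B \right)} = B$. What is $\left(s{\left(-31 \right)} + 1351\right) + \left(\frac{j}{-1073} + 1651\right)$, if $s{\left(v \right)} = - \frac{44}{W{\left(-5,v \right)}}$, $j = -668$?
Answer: $\frac{99923446}{33263} \approx 3004.0$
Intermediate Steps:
$s{\left(v \right)} = - \frac{44}{v}$
$\left(s{\left(-31 \right)} + 1351\right) + \left(\frac{j}{-1073} + 1651\right) = \left(- \frac{44}{-31} + 1351\right) + \left(- \frac{668}{-1073} + 1651\right) = \left(\left(-44\right) \left(- \frac{1}{31}\right) + 1351\right) + \left(\left(-668\right) \left(- \frac{1}{1073}\right) + 1651\right) = \left(\frac{44}{31} + 1351\right) + \left(\frac{668}{1073} + 1651\right) = \frac{41925}{31} + \frac{1772191}{1073} = \frac{99923446}{33263}$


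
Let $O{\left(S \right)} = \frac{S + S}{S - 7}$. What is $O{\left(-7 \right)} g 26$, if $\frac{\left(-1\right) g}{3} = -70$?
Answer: $5460$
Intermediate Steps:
$g = 210$ ($g = \left(-3\right) \left(-70\right) = 210$)
$O{\left(S \right)} = \frac{2 S}{-7 + S}$
$O{\left(-7 \right)} g 26 = 2 \left(-7\right) \frac{1}{-7 - 7} \cdot 210 \cdot 26 = 2 \left(-7\right) \frac{1}{-14} \cdot 210 \cdot 26 = 2 \left(-7\right) \left(- \frac{1}{14}\right) 210 \cdot 26 = 1 \cdot 210 \cdot 26 = 210 \cdot 26 = 5460$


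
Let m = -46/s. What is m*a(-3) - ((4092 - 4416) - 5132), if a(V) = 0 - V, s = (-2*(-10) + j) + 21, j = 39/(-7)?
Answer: 676061/124 ≈ 5452.1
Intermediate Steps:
j = -39/7 (j = 39*(-1/7) = -39/7 ≈ -5.5714)
s = 248/7 (s = (-2*(-10) - 39/7) + 21 = (20 - 39/7) + 21 = 101/7 + 21 = 248/7 ≈ 35.429)
a(V) = -V
m = -161/124 (m = -46/248/7 = -46*7/248 = -161/124 ≈ -1.2984)
m*a(-3) - ((4092 - 4416) - 5132) = -(-161)*(-3)/124 - ((4092 - 4416) - 5132) = -161/124*3 - (-324 - 5132) = -483/124 - 1*(-5456) = -483/124 + 5456 = 676061/124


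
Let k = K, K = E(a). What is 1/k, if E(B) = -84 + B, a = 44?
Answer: -1/40 ≈ -0.025000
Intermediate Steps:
K = -40 (K = -84 + 44 = -40)
k = -40
1/k = 1/(-40) = -1/40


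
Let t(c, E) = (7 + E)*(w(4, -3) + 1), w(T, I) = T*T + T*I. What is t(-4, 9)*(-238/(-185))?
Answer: 3808/37 ≈ 102.92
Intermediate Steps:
w(T, I) = T² + I*T
t(c, E) = 35 + 5*E (t(c, E) = (7 + E)*(4*(-3 + 4) + 1) = (7 + E)*(4*1 + 1) = (7 + E)*(4 + 1) = (7 + E)*5 = 35 + 5*E)
t(-4, 9)*(-238/(-185)) = (35 + 5*9)*(-238/(-185)) = (35 + 45)*(-238*(-1/185)) = 80*(238/185) = 3808/37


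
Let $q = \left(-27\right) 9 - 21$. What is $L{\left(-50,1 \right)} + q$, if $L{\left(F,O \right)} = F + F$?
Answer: $-364$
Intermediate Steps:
$L{\left(F,O \right)} = 2 F$
$q = -264$ ($q = -243 - 21 = -264$)
$L{\left(-50,1 \right)} + q = 2 \left(-50\right) - 264 = -100 - 264 = -364$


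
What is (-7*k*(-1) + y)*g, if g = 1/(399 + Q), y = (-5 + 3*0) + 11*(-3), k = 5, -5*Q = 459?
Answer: -5/512 ≈ -0.0097656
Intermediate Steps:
Q = -459/5 (Q = -⅕*459 = -459/5 ≈ -91.800)
y = -38 (y = (-5 + 0) - 33 = -5 - 33 = -38)
g = 5/1536 (g = 1/(399 - 459/5) = 1/(1536/5) = 5/1536 ≈ 0.0032552)
(-7*k*(-1) + y)*g = (-7*5*(-1) - 38)*(5/1536) = (-35*(-1) - 38)*(5/1536) = (35 - 38)*(5/1536) = -3*5/1536 = -5/512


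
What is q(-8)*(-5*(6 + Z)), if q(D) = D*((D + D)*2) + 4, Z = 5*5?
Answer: -40300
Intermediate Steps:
Z = 25
q(D) = 4 + 4*D² (q(D) = D*((2*D)*2) + 4 = D*(4*D) + 4 = 4*D² + 4 = 4 + 4*D²)
q(-8)*(-5*(6 + Z)) = (4 + 4*(-8)²)*(-5*(6 + 25)) = (4 + 4*64)*(-5*31) = (4 + 256)*(-155) = 260*(-155) = -40300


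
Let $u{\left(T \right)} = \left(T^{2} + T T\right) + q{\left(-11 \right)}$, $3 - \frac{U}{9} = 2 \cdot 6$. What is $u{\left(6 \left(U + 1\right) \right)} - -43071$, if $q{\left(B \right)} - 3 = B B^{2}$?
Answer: $502543$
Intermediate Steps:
$U = -81$ ($U = 27 - 9 \cdot 2 \cdot 6 = 27 - 108 = -81$)
$q{\left(B \right)} = 3 + B^{3}$ ($q{\left(B \right)} = 3 + B B^{2} = 3 + B^{3}$)
$u{\left(T \right)} = -1328 + 2 T^{2}$ ($u{\left(T \right)} = \left(T^{2} + T T\right) + \left(3 + \left(-11\right)^{3}\right) = \left(T^{2} + T^{2}\right) + \left(3 - 1331\right) = 2 T^{2} - 1328 = -1328 + 2 T^{2}$)
$u{\left(6 \left(U + 1\right) \right)} - -43071 = \left(-1328 + 2 \left(6 \left(-81 + 1\right)\right)^{2}\right) - -43071 = \left(-1328 + 2 \left(6 \left(-80\right)\right)^{2}\right) + 43071 = \left(-1328 + 2 \left(-480\right)^{2}\right) + 43071 = \left(-1328 + 2 \cdot 230400\right) + 43071 = \left(-1328 + 460800\right) + 43071 = 459472 + 43071 = 502543$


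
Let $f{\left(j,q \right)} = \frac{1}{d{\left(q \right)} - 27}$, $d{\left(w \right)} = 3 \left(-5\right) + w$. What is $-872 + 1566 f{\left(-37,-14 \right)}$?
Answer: $- \frac{25199}{28} \approx -899.96$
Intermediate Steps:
$d{\left(w \right)} = -15 + w$
$f{\left(j,q \right)} = \frac{1}{-42 + q}$ ($f{\left(j,q \right)} = \frac{1}{\left(-15 + q\right) - 27} = \frac{1}{-42 + q}$)
$-872 + 1566 f{\left(-37,-14 \right)} = -872 + \frac{1566}{-42 - 14} = -872 + \frac{1566}{-56} = -872 + 1566 \left(- \frac{1}{56}\right) = -872 - \frac{783}{28} = - \frac{25199}{28}$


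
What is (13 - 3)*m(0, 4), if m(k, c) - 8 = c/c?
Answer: 90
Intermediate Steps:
m(k, c) = 9 (m(k, c) = 8 + c/c = 8 + 1 = 9)
(13 - 3)*m(0, 4) = (13 - 3)*9 = 10*9 = 90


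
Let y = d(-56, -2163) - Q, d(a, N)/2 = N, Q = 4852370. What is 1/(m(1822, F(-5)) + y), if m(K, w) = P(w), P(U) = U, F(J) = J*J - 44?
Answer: -1/4856715 ≈ -2.0590e-7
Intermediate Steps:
F(J) = -44 + J² (F(J) = J² - 44 = -44 + J²)
d(a, N) = 2*N
m(K, w) = w
y = -4856696 (y = 2*(-2163) - 1*4852370 = -4326 - 4852370 = -4856696)
1/(m(1822, F(-5)) + y) = 1/((-44 + (-5)²) - 4856696) = 1/((-44 + 25) - 4856696) = 1/(-19 - 4856696) = 1/(-4856715) = -1/4856715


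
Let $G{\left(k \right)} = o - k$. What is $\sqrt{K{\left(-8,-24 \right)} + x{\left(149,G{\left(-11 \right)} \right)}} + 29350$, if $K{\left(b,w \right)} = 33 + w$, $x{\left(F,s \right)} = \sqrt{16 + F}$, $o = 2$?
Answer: $29350 + \sqrt{9 + \sqrt{165}} \approx 29355.0$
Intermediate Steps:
$G{\left(k \right)} = 2 - k$
$\sqrt{K{\left(-8,-24 \right)} + x{\left(149,G{\left(-11 \right)} \right)}} + 29350 = \sqrt{\left(33 - 24\right) + \sqrt{16 + 149}} + 29350 = \sqrt{9 + \sqrt{165}} + 29350 = 29350 + \sqrt{9 + \sqrt{165}}$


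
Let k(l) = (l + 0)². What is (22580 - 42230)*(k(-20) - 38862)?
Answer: 755778300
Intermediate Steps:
k(l) = l²
(22580 - 42230)*(k(-20) - 38862) = (22580 - 42230)*((-20)² - 38862) = -19650*(400 - 38862) = -19650*(-38462) = 755778300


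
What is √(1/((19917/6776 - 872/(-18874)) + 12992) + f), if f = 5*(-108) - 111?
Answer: I*√449518162199183003428225283/830965806169 ≈ 25.515*I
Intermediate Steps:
f = -651 (f = -540 - 111 = -651)
√(1/((19917/6776 - 872/(-18874)) + 12992) + f) = √(1/((19917/6776 - 872/(-18874)) + 12992) - 651) = √(1/((19917*(1/6776) - 872*(-1/18874)) + 12992) - 651) = √(1/((19917/6776 + 436/9437) + 12992) - 651) = √(1/(190911065/63945112 + 12992) - 651) = √(1/(830965806169/63945112) - 651) = √(63945112/830965806169 - 651) = √(-540958675870907/830965806169) = I*√449518162199183003428225283/830965806169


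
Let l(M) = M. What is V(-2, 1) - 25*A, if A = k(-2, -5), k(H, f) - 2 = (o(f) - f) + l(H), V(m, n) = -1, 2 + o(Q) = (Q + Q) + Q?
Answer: 299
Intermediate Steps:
o(Q) = -2 + 3*Q (o(Q) = -2 + ((Q + Q) + Q) = -2 + (2*Q + Q) = -2 + 3*Q)
k(H, f) = H + 2*f (k(H, f) = 2 + (((-2 + 3*f) - f) + H) = 2 + ((-2 + 2*f) + H) = 2 + (-2 + H + 2*f) = H + 2*f)
A = -12 (A = -2 + 2*(-5) = -2 - 10 = -12)
V(-2, 1) - 25*A = -1 - 25*(-12) = -1 + 300 = 299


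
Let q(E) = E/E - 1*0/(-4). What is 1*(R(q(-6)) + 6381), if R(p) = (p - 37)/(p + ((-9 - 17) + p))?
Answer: 12765/2 ≈ 6382.5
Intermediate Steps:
q(E) = 1 (q(E) = 1 + 0*(-¼) = 1 + 0 = 1)
R(p) = (-37 + p)/(-26 + 2*p) (R(p) = (-37 + p)/(p + (-26 + p)) = (-37 + p)/(-26 + 2*p))
1*(R(q(-6)) + 6381) = 1*((-37 + 1)/(2*(-13 + 1)) + 6381) = 1*((½)*(-36)/(-12) + 6381) = 1*((½)*(-1/12)*(-36) + 6381) = 1*(3/2 + 6381) = 1*(12765/2) = 12765/2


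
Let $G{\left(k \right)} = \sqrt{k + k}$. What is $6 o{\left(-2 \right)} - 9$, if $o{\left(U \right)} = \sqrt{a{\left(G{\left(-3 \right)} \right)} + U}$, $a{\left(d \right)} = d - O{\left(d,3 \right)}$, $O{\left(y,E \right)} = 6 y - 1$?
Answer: $-9 + 6 \sqrt{-1 - 5 i \sqrt{6}} \approx 5.2544 - 15.466 i$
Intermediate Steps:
$G{\left(k \right)} = \sqrt{2} \sqrt{k}$ ($G{\left(k \right)} = \sqrt{2 k} = \sqrt{2} \sqrt{k}$)
$O{\left(y,E \right)} = -1 + 6 y$
$a{\left(d \right)} = 1 - 5 d$ ($a{\left(d \right)} = d - \left(-1 + 6 d\right) = 1 - 5 d$)
$o{\left(U \right)} = \sqrt{1 + U - 5 i \sqrt{6}}$ ($o{\left(U \right)} = \sqrt{\left(1 - 5 \sqrt{2} \sqrt{-3}\right) + U} = \sqrt{\left(1 - 5 \sqrt{2} i \sqrt{3}\right) + U} = \sqrt{\left(1 - 5 i \sqrt{6}\right) + U} = \sqrt{1 + U - 5 i \sqrt{6}}$)
$6 o{\left(-2 \right)} - 9 = 6 \sqrt{1 - 2 - 5 i \sqrt{6}} - 9 = 6 \sqrt{-1 - 5 i \sqrt{6}} - 9 = -9 + 6 \sqrt{-1 - 5 i \sqrt{6}}$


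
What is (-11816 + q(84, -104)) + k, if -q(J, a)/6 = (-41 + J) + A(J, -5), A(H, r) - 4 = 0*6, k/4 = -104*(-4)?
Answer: -10434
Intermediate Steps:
k = 1664 (k = 4*(-104*(-4)) = 4*416 = 1664)
A(H, r) = 4 (A(H, r) = 4 + 0*6 = 4 + 0 = 4)
q(J, a) = 222 - 6*J (q(J, a) = -6*((-41 + J) + 4) = -6*(-37 + J) = 222 - 6*J)
(-11816 + q(84, -104)) + k = (-11816 + (222 - 6*84)) + 1664 = (-11816 + (222 - 504)) + 1664 = (-11816 - 282) + 1664 = -12098 + 1664 = -10434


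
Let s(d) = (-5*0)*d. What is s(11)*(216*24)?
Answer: 0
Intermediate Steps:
s(d) = 0 (s(d) = 0*d = 0)
s(11)*(216*24) = 0*(216*24) = 0*5184 = 0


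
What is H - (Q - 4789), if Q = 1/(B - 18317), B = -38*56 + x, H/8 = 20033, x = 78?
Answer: 3361634452/20367 ≈ 1.6505e+5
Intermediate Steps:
H = 160264 (H = 8*20033 = 160264)
B = -2050 (B = -38*56 + 78 = -2128 + 78 = -2050)
Q = -1/20367 (Q = 1/(-2050 - 18317) = 1/(-20367) = -1/20367 ≈ -4.9099e-5)
H - (Q - 4789) = 160264 - (-1/20367 - 4789) = 160264 - 1*(-97537564/20367) = 160264 + 97537564/20367 = 3361634452/20367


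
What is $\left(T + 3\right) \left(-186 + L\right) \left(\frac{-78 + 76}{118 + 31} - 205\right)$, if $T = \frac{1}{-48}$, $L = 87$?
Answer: $\frac{144151293}{2384} \approx 60466.0$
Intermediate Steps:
$T = - \frac{1}{48} \approx -0.020833$
$\left(T + 3\right) \left(-186 + L\right) \left(\frac{-78 + 76}{118 + 31} - 205\right) = \left(- \frac{1}{48} + 3\right) \left(-186 + 87\right) \left(\frac{-78 + 76}{118 + 31} - 205\right) = \frac{143 \left(- 99 \left(- \frac{2}{149} - 205\right)\right)}{48} = \frac{143 \left(\left(-99\right) \left(- \frac{30547}{149}\right)\right)}{48} = \frac{143}{48} \cdot \frac{3024153}{149} = \frac{144151293}{2384}$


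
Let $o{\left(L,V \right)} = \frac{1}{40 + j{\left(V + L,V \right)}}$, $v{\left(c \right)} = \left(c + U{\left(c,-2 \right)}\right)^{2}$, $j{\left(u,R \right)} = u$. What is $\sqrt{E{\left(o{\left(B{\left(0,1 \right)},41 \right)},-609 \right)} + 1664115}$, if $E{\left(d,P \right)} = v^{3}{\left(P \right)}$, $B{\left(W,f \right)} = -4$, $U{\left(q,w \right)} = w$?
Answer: $2 \sqrt{13007303391154819} \approx 2.281 \cdot 10^{8}$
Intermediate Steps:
$v{\left(c \right)} = \left(-2 + c\right)^{2}$ ($v{\left(c \right)} = \left(c - 2\right)^{2} = \left(-2 + c\right)^{2}$)
$o{\left(L,V \right)} = \frac{1}{40 + L + V}$ ($o{\left(L,V \right)} = \frac{1}{40 + \left(V + L\right)} = \frac{1}{40 + \left(L + V\right)} = \frac{1}{40 + L + V}$)
$E{\left(d,P \right)} = \left(-2 + P\right)^{6}$ ($E{\left(d,P \right)} = \left(\left(-2 + P\right)^{2}\right)^{3} = \left(-2 + P\right)^{6}$)
$\sqrt{E{\left(o{\left(B{\left(0,1 \right)},41 \right)},-609 \right)} + 1664115} = \sqrt{\left(-2 - 609\right)^{6} + 1664115} = \sqrt{\left(-611\right)^{6} + 1664115} = \sqrt{52029213562955161 + 1664115} = \sqrt{52029213564619276} = 2 \sqrt{13007303391154819}$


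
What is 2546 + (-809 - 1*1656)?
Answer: 81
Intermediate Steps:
2546 + (-809 - 1*1656) = 2546 + (-809 - 1656) = 2546 - 2465 = 81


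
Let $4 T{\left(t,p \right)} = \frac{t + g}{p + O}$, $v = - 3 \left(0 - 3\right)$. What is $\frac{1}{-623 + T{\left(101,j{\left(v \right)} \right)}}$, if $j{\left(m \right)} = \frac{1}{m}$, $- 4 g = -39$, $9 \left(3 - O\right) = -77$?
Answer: $- \frac{560}{347551} \approx -0.0016113$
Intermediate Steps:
$O = \frac{104}{9}$ ($O = 3 - - \frac{77}{9} = 3 + \frac{77}{9} = \frac{104}{9} \approx 11.556$)
$g = \frac{39}{4}$ ($g = \left(- \frac{1}{4}\right) \left(-39\right) = \frac{39}{4} \approx 9.75$)
$v = 9$ ($v = \left(-3\right) \left(-3\right) = 9$)
$T{\left(t,p \right)} = \frac{\frac{39}{4} + t}{4 \left(\frac{104}{9} + p\right)}$ ($T{\left(t,p \right)} = \frac{\left(t + \frac{39}{4}\right) \frac{1}{p + \frac{104}{9}}}{4} = \frac{\left(\frac{39}{4} + t\right) \frac{1}{\frac{104}{9} + p}}{4} = \frac{\frac{1}{\frac{104}{9} + p} \left(\frac{39}{4} + t\right)}{4} = \frac{\frac{39}{4} + t}{4 \left(\frac{104}{9} + p\right)}$)
$\frac{1}{-623 + T{\left(101,j{\left(v \right)} \right)}} = \frac{1}{-623 + \frac{9 \left(39 + 4 \cdot 101\right)}{16 \left(104 + \frac{9}{9}\right)}} = \frac{1}{-623 + \frac{9 \left(39 + 404\right)}{16 \left(104 + 9 \cdot \frac{1}{9}\right)}} = \frac{1}{-623 + \frac{9}{16} \frac{1}{104 + 1} \cdot 443} = \frac{1}{-623 + \frac{9}{16} \cdot \frac{1}{105} \cdot 443} = \frac{1}{-623 + \frac{1329}{560}} = \frac{1}{- \frac{347551}{560}} = - \frac{560}{347551}$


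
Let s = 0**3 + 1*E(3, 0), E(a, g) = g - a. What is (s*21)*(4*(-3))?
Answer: 756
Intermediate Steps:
s = -3 (s = 0**3 + 1*(0 - 1*3) = 0 + 1*(0 - 3) = 0 + 1*(-3) = 0 - 3 = -3)
(s*21)*(4*(-3)) = (-3*21)*(4*(-3)) = -63*(-12) = 756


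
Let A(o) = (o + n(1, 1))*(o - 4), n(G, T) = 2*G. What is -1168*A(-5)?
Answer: -31536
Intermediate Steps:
A(o) = (-4 + o)*(2 + o) (A(o) = (o + 2*1)*(o - 4) = (o + 2)*(-4 + o) = (2 + o)*(-4 + o) = (-4 + o)*(2 + o))
-1168*A(-5) = -1168*(-8 + (-5)² - 2*(-5)) = -1168*(-8 + 25 + 10) = -1168*27 = -31536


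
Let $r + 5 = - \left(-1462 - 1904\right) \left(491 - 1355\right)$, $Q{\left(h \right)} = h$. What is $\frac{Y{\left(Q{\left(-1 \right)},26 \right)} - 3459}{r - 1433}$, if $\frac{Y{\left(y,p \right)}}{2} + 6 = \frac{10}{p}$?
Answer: $\frac{45113}{37825606} \approx 0.0011927$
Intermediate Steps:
$Y{\left(y,p \right)} = -12 + \frac{20}{p}$ ($Y{\left(y,p \right)} = -12 + 2 \frac{10}{p} = -12 + \frac{20}{p}$)
$r = -2908229$ ($r = -5 - \left(-1462 - 1904\right) \left(491 - 1355\right) = -5 - \left(-3366\right) \left(-864\right) = -5 - 2908224 = -2908229$)
$\frac{Y{\left(Q{\left(-1 \right)},26 \right)} - 3459}{r - 1433} = \frac{\left(-12 + \frac{20}{26}\right) - 3459}{-2908229 - 1433} = \frac{\left(-12 + 20 \cdot \frac{1}{26}\right) - 3459}{-2909662} = \left(\left(-12 + \frac{10}{13}\right) - 3459\right) \left(- \frac{1}{2909662}\right) = \left(- \frac{146}{13} - 3459\right) \left(- \frac{1}{2909662}\right) = \left(- \frac{45113}{13}\right) \left(- \frac{1}{2909662}\right) = \frac{45113}{37825606}$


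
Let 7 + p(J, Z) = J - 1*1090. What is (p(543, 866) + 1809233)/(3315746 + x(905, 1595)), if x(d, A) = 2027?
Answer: 1808679/3317773 ≈ 0.54515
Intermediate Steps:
p(J, Z) = -1097 + J (p(J, Z) = -7 + (J - 1*1090) = -7 + (J - 1090) = -7 + (-1090 + J) = -1097 + J)
(p(543, 866) + 1809233)/(3315746 + x(905, 1595)) = ((-1097 + 543) + 1809233)/(3315746 + 2027) = (-554 + 1809233)/3317773 = 1808679*(1/3317773) = 1808679/3317773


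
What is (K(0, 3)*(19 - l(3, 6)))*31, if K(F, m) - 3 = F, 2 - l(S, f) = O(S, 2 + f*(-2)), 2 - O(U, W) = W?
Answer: 2697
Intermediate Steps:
O(U, W) = 2 - W
l(S, f) = 2 - 2*f (l(S, f) = 2 - (2 - (2 + f*(-2))) = 2 - (2 - (2 - 2*f)) = 2 - (2 + (-2 + 2*f)) = 2 - 2*f)
K(F, m) = 3 + F
(K(0, 3)*(19 - l(3, 6)))*31 = ((3 + 0)*(19 - (2 - 2*6)))*31 = (3*(19 - (2 - 12)))*31 = (3*(19 - 1*(-10)))*31 = (3*(19 + 10))*31 = (3*29)*31 = 87*31 = 2697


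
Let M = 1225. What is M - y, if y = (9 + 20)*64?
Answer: -631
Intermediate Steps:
y = 1856 (y = 29*64 = 1856)
M - y = 1225 - 1*1856 = 1225 - 1856 = -631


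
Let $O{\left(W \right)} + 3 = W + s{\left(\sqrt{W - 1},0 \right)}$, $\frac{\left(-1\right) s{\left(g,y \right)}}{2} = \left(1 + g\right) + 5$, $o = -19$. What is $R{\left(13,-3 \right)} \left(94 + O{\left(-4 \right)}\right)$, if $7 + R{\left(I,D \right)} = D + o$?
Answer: $-2175 + 58 i \sqrt{5} \approx -2175.0 + 129.69 i$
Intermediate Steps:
$s{\left(g,y \right)} = -12 - 2 g$ ($s{\left(g,y \right)} = - 2 \left(\left(1 + g\right) + 5\right) = - 2 \left(6 + g\right) = -12 - 2 g$)
$R{\left(I,D \right)} = -26 + D$ ($R{\left(I,D \right)} = -7 + \left(D - 19\right) = -7 + \left(-19 + D\right) = -26 + D$)
$O{\left(W \right)} = -15 + W - 2 \sqrt{-1 + W}$ ($O{\left(W \right)} = -3 - \left(12 - W + 2 \sqrt{W - 1}\right) = -3 - \left(12 - W + 2 \sqrt{-1 + W}\right) = -15 + W - 2 \sqrt{-1 + W}$)
$R{\left(13,-3 \right)} \left(94 + O{\left(-4 \right)}\right) = \left(-26 - 3\right) \left(94 - \left(19 + 2 \sqrt{-1 - 4}\right)\right) = - 29 \left(94 - \left(19 + 2 i \sqrt{5}\right)\right) = - 29 \left(75 - 2 i \sqrt{5}\right) = -2175 + 58 i \sqrt{5}$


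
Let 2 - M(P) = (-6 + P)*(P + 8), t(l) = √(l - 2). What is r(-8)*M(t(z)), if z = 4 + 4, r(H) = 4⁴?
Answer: 11264 - 512*√6 ≈ 10010.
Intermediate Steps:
r(H) = 256
z = 8
t(l) = √(-2 + l)
M(P) = 2 - (-6 + P)*(8 + P) (M(P) = 2 - (-6 + P)*(P + 8) = 2 - (-6 + P)*(8 + P))
r(-8)*M(t(z)) = 256*(50 - (√(-2 + 8))² - 2*√(-2 + 8)) = 256*(50 - (√6)² - 2*√6) = 256*(50 - 1*6 - 2*√6) = 256*(50 - 6 - 2*√6) = 256*(44 - 2*√6) = 11264 - 512*√6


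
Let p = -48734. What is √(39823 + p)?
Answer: I*√8911 ≈ 94.398*I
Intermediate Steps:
√(39823 + p) = √(39823 - 48734) = √(-8911) = I*√8911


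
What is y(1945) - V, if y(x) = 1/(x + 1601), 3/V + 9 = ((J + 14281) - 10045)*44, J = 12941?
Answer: 745141/2679992334 ≈ 0.00027804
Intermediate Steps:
V = 3/755779 (V = 3/(-9 + ((12941 + 14281) - 10045)*44) = 3/(-9 + (27222 - 10045)*44) = 3/(-9 + 17177*44) = 3/(-9 + 755788) = 3/755779 ≈ 3.9694e-6)
y(x) = 1/(1601 + x)
y(1945) - V = 1/(1601 + 1945) - 1*3/755779 = 1/3546 - 3/755779 = 745141/2679992334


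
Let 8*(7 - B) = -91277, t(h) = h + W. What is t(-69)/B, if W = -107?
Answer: -128/8303 ≈ -0.015416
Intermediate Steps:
t(h) = -107 + h (t(h) = h - 107 = -107 + h)
B = 91333/8 (B = 7 - 1/8*(-91277) = 7 + 91277/8 = 91333/8 ≈ 11417.)
t(-69)/B = (-107 - 69)/(91333/8) = -176*8/91333 = -128/8303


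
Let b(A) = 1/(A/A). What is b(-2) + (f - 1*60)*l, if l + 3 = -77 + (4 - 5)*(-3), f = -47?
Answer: 8240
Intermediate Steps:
b(A) = 1 (b(A) = 1/1 = 1)
l = -77 (l = -3 + (-77 + (4 - 5)*(-3)) = -3 + (-77 - 1*(-3)) = -3 + (-77 + 3) = -3 - 74 = -77)
b(-2) + (f - 1*60)*l = 1 + (-47 - 1*60)*(-77) = 1 + (-47 - 60)*(-77) = 1 - 107*(-77) = 1 + 8239 = 8240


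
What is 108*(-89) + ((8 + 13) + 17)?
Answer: -9574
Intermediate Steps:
108*(-89) + ((8 + 13) + 17) = -9612 + (21 + 17) = -9612 + 38 = -9574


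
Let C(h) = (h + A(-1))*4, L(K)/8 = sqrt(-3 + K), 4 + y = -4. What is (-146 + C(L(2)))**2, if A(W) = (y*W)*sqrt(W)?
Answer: 17220 - 18688*I ≈ 17220.0 - 18688.0*I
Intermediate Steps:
y = -8 (y = -4 - 4 = -8)
A(W) = -8*W**(3/2) (A(W) = (-8*W)*sqrt(W) = -8*W**(3/2))
L(K) = 8*sqrt(-3 + K)
C(h) = 4*h + 32*I (C(h) = (h - (-8)*I)*4 = (h + 8*I)*4 = 4*h + 32*I)
(-146 + C(L(2)))**2 = (-146 + (4*(8*sqrt(-3 + 2)) + 32*I))**2 = (-146 + (4*(8*sqrt(-1)) + 32*I))**2 = (-146 + (4*(8*I) + 32*I))**2 = (-146 + (32*I + 32*I))**2 = (-146 + 64*I)**2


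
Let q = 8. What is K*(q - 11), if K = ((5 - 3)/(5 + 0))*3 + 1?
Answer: -33/5 ≈ -6.6000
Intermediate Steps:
K = 11/5 (K = (2/5)*3 + 1 = (2*(⅕))*3 + 1 = (⅖)*3 + 1 = 6/5 + 1 = 11/5 ≈ 2.2000)
K*(q - 11) = 11*(8 - 11)/5 = (11/5)*(-3) = -33/5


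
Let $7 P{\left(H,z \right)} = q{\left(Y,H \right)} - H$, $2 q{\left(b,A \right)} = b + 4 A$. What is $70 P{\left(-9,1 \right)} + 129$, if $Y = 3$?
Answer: $54$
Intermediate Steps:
$q{\left(b,A \right)} = \frac{b}{2} + 2 A$ ($q{\left(b,A \right)} = \frac{b + 4 A}{2} = \frac{b}{2} + 2 A$)
$P{\left(H,z \right)} = \frac{3}{14} + \frac{H}{7}$ ($P{\left(H,z \right)} = \frac{\left(\frac{1}{2} \cdot 3 + 2 H\right) - H}{7} = \frac{\left(\frac{3}{2} + 2 H\right) - H}{7} = \frac{\frac{3}{2} + H}{7} = \frac{3}{14} + \frac{H}{7}$)
$70 P{\left(-9,1 \right)} + 129 = 70 \left(\frac{3}{14} + \frac{1}{7} \left(-9\right)\right) + 129 = 70 \left(\frac{3}{14} - \frac{9}{7}\right) + 129 = 70 \left(- \frac{15}{14}\right) + 129 = -75 + 129 = 54$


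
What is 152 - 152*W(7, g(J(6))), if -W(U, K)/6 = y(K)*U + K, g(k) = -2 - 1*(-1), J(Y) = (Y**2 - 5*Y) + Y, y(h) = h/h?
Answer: 5624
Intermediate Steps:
y(h) = 1
J(Y) = Y**2 - 4*Y
g(k) = -1 (g(k) = -2 + 1 = -1)
W(U, K) = -6*K - 6*U (W(U, K) = -6*(1*U + K) = -6*(U + K) = -6*(K + U) = -6*K - 6*U)
152 - 152*W(7, g(J(6))) = 152 - 152*(-6*(-1) - 6*7) = 152 - 152*(6 - 42) = 152 - 152*(-36) = 152 + 5472 = 5624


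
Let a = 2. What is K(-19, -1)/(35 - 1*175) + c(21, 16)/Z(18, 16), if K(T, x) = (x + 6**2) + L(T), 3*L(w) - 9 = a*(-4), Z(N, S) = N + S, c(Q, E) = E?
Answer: 779/3570 ≈ 0.21821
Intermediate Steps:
L(w) = 1/3 (L(w) = 3 + (2*(-4))/3 = 3 + (1/3)*(-8) = 3 - 8/3 = 1/3)
K(T, x) = 109/3 + x (K(T, x) = (x + 6**2) + 1/3 = (x + 36) + 1/3 = (36 + x) + 1/3 = 109/3 + x)
K(-19, -1)/(35 - 1*175) + c(21, 16)/Z(18, 16) = (109/3 - 1)/(35 - 1*175) + 16/(18 + 16) = 106/(3*(35 - 175)) + 16/34 = (106/3)/(-140) + 16*(1/34) = (106/3)*(-1/140) + 8/17 = -53/210 + 8/17 = 779/3570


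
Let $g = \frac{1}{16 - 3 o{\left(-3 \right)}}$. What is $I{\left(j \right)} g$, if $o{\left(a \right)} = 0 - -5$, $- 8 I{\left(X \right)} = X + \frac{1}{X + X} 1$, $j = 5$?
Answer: $- \frac{51}{80} \approx -0.6375$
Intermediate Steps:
$I{\left(X \right)} = - \frac{X}{8} - \frac{1}{16 X}$ ($I{\left(X \right)} = - \frac{X + \frac{1}{X + X} 1}{8} = - \frac{X + \frac{1}{2 X} 1}{8} = - \frac{X + \frac{1}{2 X}}{8} = - \frac{X}{8} - \frac{1}{16 X}$)
$o{\left(a \right)} = 5$ ($o{\left(a \right)} = 0 + 5 = 5$)
$g = 1$ ($g = \frac{1}{16 - 15} = 1^{-1} = 1$)
$I{\left(j \right)} g = \left(\left(- \frac{1}{8}\right) 5 - \frac{1}{16 \cdot 5}\right) 1 = \left(- \frac{5}{8} - \frac{1}{80}\right) 1 = \left(- \frac{51}{80}\right) 1 = - \frac{51}{80}$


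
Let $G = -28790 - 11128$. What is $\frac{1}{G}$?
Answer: $- \frac{1}{39918} \approx -2.5051 \cdot 10^{-5}$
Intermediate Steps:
$G = -39918$
$\frac{1}{G} = \frac{1}{-39918} = - \frac{1}{39918}$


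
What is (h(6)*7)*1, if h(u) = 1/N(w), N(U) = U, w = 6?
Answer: 7/6 ≈ 1.1667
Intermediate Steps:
h(u) = ⅙ (h(u) = 1/6 = ⅙)
(h(6)*7)*1 = ((⅙)*7)*1 = (7/6)*1 = 7/6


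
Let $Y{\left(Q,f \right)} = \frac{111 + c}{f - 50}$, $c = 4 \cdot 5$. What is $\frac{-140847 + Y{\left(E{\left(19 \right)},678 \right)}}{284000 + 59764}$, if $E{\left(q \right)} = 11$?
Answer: $- \frac{88451785}{215883792} \approx -0.40972$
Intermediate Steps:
$c = 20$
$Y{\left(Q,f \right)} = \frac{131}{-50 + f}$ ($Y{\left(Q,f \right)} = \frac{111 + 20}{f - 50} = \frac{131}{-50 + f}$)
$\frac{-140847 + Y{\left(E{\left(19 \right)},678 \right)}}{284000 + 59764} = \frac{-140847 + \frac{131}{-50 + 678}}{284000 + 59764} = \frac{-140847 + \frac{131}{628}}{343764} = \left(-140847 + 131 \cdot \frac{1}{628}\right) \frac{1}{343764} = \left(-140847 + \frac{131}{628}\right) \frac{1}{343764} = \left(- \frac{88451785}{628}\right) \frac{1}{343764} = - \frac{88451785}{215883792}$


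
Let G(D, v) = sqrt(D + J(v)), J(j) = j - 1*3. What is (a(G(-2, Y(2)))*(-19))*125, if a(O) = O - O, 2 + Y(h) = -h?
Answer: 0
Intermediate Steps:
Y(h) = -2 - h
J(j) = -3 + j (J(j) = j - 3 = -3 + j)
G(D, v) = sqrt(-3 + D + v) (G(D, v) = sqrt(D + (-3 + v)) = sqrt(-3 + D + v))
a(O) = 0
(a(G(-2, Y(2)))*(-19))*125 = (0*(-19))*125 = 0*125 = 0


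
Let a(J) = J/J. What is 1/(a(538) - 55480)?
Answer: -1/55479 ≈ -1.8025e-5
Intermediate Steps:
a(J) = 1
1/(a(538) - 55480) = 1/(1 - 55480) = 1/(-55479) = -1/55479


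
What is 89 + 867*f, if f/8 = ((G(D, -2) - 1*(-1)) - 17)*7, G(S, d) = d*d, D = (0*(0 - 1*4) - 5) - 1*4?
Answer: -582535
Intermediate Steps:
D = -9 (D = (0*(0 - 4) - 5) - 4 = (0*(-4) - 5) - 4 = (0 - 5) - 4 = -5 - 4 = -9)
G(S, d) = d²
f = -672 (f = 8*((((-2)² - 1*(-1)) - 17)*7) = 8*(((4 + 1) - 17)*7) = 8*((5 - 17)*7) = 8*(-12*7) = 8*(-84) = -672)
89 + 867*f = 89 + 867*(-672) = 89 - 582624 = -582535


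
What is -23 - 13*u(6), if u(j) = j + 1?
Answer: -114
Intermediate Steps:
u(j) = 1 + j
-23 - 13*u(6) = -23 - 13*(1 + 6) = -23 - 13*7 = -23 - 91 = -114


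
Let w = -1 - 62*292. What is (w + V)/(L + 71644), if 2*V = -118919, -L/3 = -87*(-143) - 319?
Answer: -155129/70556 ≈ -2.1987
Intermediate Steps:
L = -36366 (L = -3*(-87*(-143) - 319) = -3*(12441 - 319) = -3*12122 = -36366)
V = -118919/2 (V = (½)*(-118919) = -118919/2 ≈ -59460.)
w = -18105 (w = -1 - 18104 = -18105)
(w + V)/(L + 71644) = (-18105 - 118919/2)/(-36366 + 71644) = -155129/2/35278 = -155129/2*1/35278 = -155129/70556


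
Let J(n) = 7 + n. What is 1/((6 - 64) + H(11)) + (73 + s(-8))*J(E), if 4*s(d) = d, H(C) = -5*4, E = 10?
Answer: 94145/78 ≈ 1207.0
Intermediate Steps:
H(C) = -20
s(d) = d/4
1/((6 - 64) + H(11)) + (73 + s(-8))*J(E) = 1/((6 - 64) - 20) + (73 + (¼)*(-8))*(7 + 10) = 1/(-58 - 20) + (73 - 2)*17 = 1/(-78) + 71*17 = -1/78 + 1207 = 94145/78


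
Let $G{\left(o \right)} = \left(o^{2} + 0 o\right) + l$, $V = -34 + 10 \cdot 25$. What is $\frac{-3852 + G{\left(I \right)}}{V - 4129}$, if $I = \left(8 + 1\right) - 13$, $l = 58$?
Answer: $\frac{3778}{3913} \approx 0.9655$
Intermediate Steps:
$I = -4$ ($I = 9 - 13 = -4$)
$V = 216$ ($V = -34 + 250 = 216$)
$G{\left(o \right)} = 58 + o^{2}$ ($G{\left(o \right)} = \left(o^{2} + 0 o\right) + 58 = \left(o^{2} + 0\right) + 58 = o^{2} + 58 = 58 + o^{2}$)
$\frac{-3852 + G{\left(I \right)}}{V - 4129} = \frac{-3852 + \left(58 + \left(-4\right)^{2}\right)}{216 - 4129} = \frac{-3852 + \left(58 + 16\right)}{-3913} = \left(-3852 + 74\right) \left(- \frac{1}{3913}\right) = \left(-3778\right) \left(- \frac{1}{3913}\right) = \frac{3778}{3913}$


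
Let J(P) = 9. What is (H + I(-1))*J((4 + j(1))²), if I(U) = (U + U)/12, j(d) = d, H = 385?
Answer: 6927/2 ≈ 3463.5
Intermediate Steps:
I(U) = U/6 (I(U) = (2*U)*(1/12) = U/6)
(H + I(-1))*J((4 + j(1))²) = (385 + (⅙)*(-1))*9 = (385 - ⅙)*9 = (2309/6)*9 = 6927/2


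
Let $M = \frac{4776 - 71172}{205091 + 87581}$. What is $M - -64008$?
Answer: $\frac{4683320745}{73168} \approx 64008.0$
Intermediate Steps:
$M = - \frac{16599}{73168}$ ($M = - \frac{66396}{292672} = \left(-66396\right) \frac{1}{292672} = - \frac{16599}{73168} \approx -0.22686$)
$M - -64008 = - \frac{16599}{73168} - -64008 = - \frac{16599}{73168} + 64008 = \frac{4683320745}{73168}$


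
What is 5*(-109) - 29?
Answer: -574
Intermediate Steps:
5*(-109) - 29 = -545 - 29 = -574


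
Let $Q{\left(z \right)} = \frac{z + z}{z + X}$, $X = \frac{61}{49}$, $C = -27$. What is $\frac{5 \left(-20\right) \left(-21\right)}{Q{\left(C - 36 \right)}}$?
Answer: $\frac{151300}{147} \approx 1029.3$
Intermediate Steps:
$X = \frac{61}{49}$ ($X = 61 \cdot \frac{1}{49} = \frac{61}{49} \approx 1.2449$)
$Q{\left(z \right)} = \frac{2 z}{\frac{61}{49} + z}$ ($Q{\left(z \right)} = \frac{z + z}{z + \frac{61}{49}} = \frac{2 z}{\frac{61}{49} + z}$)
$\frac{5 \left(-20\right) \left(-21\right)}{Q{\left(C - 36 \right)}} = \frac{5 \left(-20\right) \left(-21\right)}{98 \left(-27 - 36\right) \frac{1}{61 + 49 \left(-27 - 36\right)}} = \frac{\left(-100\right) \left(-21\right)}{98 \left(-63\right) \frac{1}{61 + 49 \left(-63\right)}} = \frac{2100}{98 \left(-63\right) \frac{1}{61 - 3087}} = \frac{2100}{98 \left(-63\right) \frac{1}{-3026}} = \frac{2100}{98 \left(-63\right) \left(- \frac{1}{3026}\right)} = \frac{2100}{\frac{3087}{1513}} = 2100 \cdot \frac{1513}{3087} = \frac{151300}{147}$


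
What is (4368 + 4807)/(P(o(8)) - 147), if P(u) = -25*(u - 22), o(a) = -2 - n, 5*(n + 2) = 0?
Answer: 9175/403 ≈ 22.767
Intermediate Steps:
n = -2 (n = -2 + (⅕)*0 = -2 + 0 = -2)
o(a) = 0 (o(a) = -2 - 1*(-2) = -2 + 2 = 0)
P(u) = 550 - 25*u (P(u) = -25*(-22 + u) = 550 - 25*u)
(4368 + 4807)/(P(o(8)) - 147) = (4368 + 4807)/((550 - 25*0) - 147) = 9175/((550 + 0) - 147) = 9175/(550 - 147) = 9175/403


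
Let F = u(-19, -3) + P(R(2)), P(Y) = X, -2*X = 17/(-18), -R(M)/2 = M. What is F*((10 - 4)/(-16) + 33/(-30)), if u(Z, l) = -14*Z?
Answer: -565987/1440 ≈ -393.05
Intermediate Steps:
R(M) = -2*M
X = 17/36 (X = -17/(2*(-18)) = -17*(-1)/(2*18) = -½*(-17/18) = 17/36 ≈ 0.47222)
P(Y) = 17/36
F = 9593/36 (F = -14*(-19) + 17/36 = 266 + 17/36 = 9593/36 ≈ 266.47)
F*((10 - 4)/(-16) + 33/(-30)) = 9593*((10 - 4)/(-16) + 33/(-30))/36 = 9593*(6*(-1/16) + 33*(-1/30))/36 = 9593*(-3/8 - 11/10)/36 = (9593/36)*(-59/40) = -565987/1440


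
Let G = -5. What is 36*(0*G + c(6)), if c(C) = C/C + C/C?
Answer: 72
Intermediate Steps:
c(C) = 2 (c(C) = 1 + 1 = 2)
36*(0*G + c(6)) = 36*(0*(-5) + 2) = 36*(0 + 2) = 36*2 = 72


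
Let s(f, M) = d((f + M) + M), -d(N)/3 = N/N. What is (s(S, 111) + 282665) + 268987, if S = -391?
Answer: 551649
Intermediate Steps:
d(N) = -3 (d(N) = -3*N/N = -3*1 = -3)
s(f, M) = -3
(s(S, 111) + 282665) + 268987 = (-3 + 282665) + 268987 = 282662 + 268987 = 551649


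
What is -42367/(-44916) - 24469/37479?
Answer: 162941063/561135588 ≈ 0.29038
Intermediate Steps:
-42367/(-44916) - 24469/37479 = -42367*(-1/44916) - 24469*1/37479 = 42367/44916 - 24469/37479 = 162941063/561135588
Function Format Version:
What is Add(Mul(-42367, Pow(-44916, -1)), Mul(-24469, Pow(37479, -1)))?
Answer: Rational(162941063, 561135588) ≈ 0.29038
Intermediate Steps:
Add(Mul(-42367, Pow(-44916, -1)), Mul(-24469, Pow(37479, -1))) = Add(Mul(-42367, Rational(-1, 44916)), Mul(-24469, Rational(1, 37479))) = Add(Rational(42367, 44916), Rational(-24469, 37479)) = Rational(162941063, 561135588)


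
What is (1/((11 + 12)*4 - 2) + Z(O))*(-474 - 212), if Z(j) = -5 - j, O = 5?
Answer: 308357/45 ≈ 6852.4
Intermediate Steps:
(1/((11 + 12)*4 - 2) + Z(O))*(-474 - 212) = (1/((11 + 12)*4 - 2) + (-5 - 1*5))*(-474 - 212) = (1/(23*4 - 2) + (-5 - 5))*(-686) = (1/(92 - 2) - 10)*(-686) = (1/90 - 10)*(-686) = -899/90*(-686) = 308357/45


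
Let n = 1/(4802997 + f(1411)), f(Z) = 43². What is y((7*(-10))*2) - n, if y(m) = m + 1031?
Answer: 4281117785/4804846 ≈ 891.00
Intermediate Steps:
f(Z) = 1849
y(m) = 1031 + m
n = 1/4804846 (n = 1/(4802997 + 1849) = 1/4804846 ≈ 2.0812e-7)
y((7*(-10))*2) - n = (1031 + (7*(-10))*2) - 1*1/4804846 = (1031 - 70*2) - 1/4804846 = (1031 - 140) - 1/4804846 = 891 - 1/4804846 = 4281117785/4804846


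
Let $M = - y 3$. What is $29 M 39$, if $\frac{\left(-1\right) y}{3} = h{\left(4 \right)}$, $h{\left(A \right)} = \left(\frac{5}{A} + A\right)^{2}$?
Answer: $\frac{4488939}{16} \approx 2.8056 \cdot 10^{5}$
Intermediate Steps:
$h{\left(A \right)} = \left(A + \frac{5}{A}\right)^{2}$
$y = - \frac{1323}{16}$ ($y = - 3 \frac{\left(5 + 4^{2}\right)^{2}}{16} = - 3 \frac{\left(5 + 16\right)^{2}}{16} = - 3 \frac{21^{2}}{16} = - 3 \cdot \frac{1}{16} \cdot 441 = \left(-3\right) \frac{441}{16} = - \frac{1323}{16} \approx -82.688$)
$M = \frac{3969}{16}$ ($M = \left(-1\right) \left(- \frac{1323}{16}\right) 3 = \frac{1323}{16} \cdot 3 = \frac{3969}{16} \approx 248.06$)
$29 M 39 = 29 \cdot \frac{3969}{16} \cdot 39 = \frac{115101}{16} \cdot 39 = \frac{4488939}{16}$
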